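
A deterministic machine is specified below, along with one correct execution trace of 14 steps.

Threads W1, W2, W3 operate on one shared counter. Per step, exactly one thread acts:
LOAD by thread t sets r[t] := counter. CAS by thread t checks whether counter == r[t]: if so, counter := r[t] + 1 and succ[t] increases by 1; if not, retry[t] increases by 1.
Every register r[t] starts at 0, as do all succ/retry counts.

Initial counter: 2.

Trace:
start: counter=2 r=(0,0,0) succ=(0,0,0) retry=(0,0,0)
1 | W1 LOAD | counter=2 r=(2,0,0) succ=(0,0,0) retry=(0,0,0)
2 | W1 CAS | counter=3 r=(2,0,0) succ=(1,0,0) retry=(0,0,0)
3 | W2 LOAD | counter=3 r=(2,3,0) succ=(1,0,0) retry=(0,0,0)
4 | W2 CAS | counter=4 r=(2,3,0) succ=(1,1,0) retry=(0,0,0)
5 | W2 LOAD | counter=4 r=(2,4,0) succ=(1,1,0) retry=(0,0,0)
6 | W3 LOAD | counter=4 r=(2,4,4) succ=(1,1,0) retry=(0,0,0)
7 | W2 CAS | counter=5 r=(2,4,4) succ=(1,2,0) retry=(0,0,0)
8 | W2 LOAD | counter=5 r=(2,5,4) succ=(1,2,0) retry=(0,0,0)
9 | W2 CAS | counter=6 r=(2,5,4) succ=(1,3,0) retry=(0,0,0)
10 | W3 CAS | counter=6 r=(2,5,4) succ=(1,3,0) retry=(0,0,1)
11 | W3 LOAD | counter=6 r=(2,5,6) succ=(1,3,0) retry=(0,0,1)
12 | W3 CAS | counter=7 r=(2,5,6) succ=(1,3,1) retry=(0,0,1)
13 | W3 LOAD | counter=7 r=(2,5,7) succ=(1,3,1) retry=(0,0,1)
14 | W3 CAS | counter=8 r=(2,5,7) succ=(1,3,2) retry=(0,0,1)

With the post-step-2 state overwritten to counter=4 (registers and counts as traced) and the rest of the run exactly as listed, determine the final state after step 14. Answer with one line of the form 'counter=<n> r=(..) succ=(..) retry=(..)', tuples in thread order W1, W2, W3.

counter=9 r=(2,6,8) succ=(1,3,2) retry=(0,0,1)

state after step 2 := counter=4 r=(2,0,0) succ=(1,0,0) retry=(0,0,0)
3 | W2 LOAD | counter=4 r=(2,4,0) succ=(1,0,0) retry=(0,0,0)
4 | W2 CAS | counter=5 r=(2,4,0) succ=(1,1,0) retry=(0,0,0)
5 | W2 LOAD | counter=5 r=(2,5,0) succ=(1,1,0) retry=(0,0,0)
6 | W3 LOAD | counter=5 r=(2,5,5) succ=(1,1,0) retry=(0,0,0)
7 | W2 CAS | counter=6 r=(2,5,5) succ=(1,2,0) retry=(0,0,0)
8 | W2 LOAD | counter=6 r=(2,6,5) succ=(1,2,0) retry=(0,0,0)
9 | W2 CAS | counter=7 r=(2,6,5) succ=(1,3,0) retry=(0,0,0)
10 | W3 CAS | counter=7 r=(2,6,5) succ=(1,3,0) retry=(0,0,1)
11 | W3 LOAD | counter=7 r=(2,6,7) succ=(1,3,0) retry=(0,0,1)
12 | W3 CAS | counter=8 r=(2,6,7) succ=(1,3,1) retry=(0,0,1)
13 | W3 LOAD | counter=8 r=(2,6,8) succ=(1,3,1) retry=(0,0,1)
14 | W3 CAS | counter=9 r=(2,6,8) succ=(1,3,2) retry=(0,0,1)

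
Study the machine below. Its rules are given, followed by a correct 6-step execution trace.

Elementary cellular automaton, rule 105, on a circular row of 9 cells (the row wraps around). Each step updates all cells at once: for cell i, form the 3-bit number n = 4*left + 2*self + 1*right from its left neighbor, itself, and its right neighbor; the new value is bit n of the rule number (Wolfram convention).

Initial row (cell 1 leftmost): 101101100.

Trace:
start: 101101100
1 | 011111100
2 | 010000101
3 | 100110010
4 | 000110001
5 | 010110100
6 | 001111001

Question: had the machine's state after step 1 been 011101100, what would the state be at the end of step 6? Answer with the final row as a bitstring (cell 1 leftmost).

state after step 1 := 011101100
2 | 010111101
3 | 101100110
4 | 011100111
5 | 110100101
6 | 011000011

011000011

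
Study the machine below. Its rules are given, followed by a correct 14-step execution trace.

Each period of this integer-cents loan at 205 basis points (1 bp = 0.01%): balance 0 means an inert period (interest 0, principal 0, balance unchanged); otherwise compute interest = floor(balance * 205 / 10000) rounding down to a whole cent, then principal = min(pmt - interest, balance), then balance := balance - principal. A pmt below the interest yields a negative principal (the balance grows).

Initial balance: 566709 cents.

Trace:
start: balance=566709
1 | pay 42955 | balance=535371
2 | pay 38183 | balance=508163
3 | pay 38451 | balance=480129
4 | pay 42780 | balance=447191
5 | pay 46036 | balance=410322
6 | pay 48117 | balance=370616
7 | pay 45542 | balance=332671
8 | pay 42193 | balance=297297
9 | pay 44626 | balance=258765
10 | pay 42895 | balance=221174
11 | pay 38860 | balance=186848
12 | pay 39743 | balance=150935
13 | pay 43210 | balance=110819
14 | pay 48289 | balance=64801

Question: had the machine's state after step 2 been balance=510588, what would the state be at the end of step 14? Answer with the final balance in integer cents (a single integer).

state after step 2 := balance=510588
3 | pay 38451 | balance=482604
4 | pay 42780 | balance=449717
5 | pay 46036 | balance=412900
6 | pay 48117 | balance=373247
7 | pay 45542 | balance=335356
8 | pay 42193 | balance=300037
9 | pay 44626 | balance=261561
10 | pay 42895 | balance=224028
11 | pay 38860 | balance=189760
12 | pay 39743 | balance=153907
13 | pay 43210 | balance=113852
14 | pay 48289 | balance=67896

67896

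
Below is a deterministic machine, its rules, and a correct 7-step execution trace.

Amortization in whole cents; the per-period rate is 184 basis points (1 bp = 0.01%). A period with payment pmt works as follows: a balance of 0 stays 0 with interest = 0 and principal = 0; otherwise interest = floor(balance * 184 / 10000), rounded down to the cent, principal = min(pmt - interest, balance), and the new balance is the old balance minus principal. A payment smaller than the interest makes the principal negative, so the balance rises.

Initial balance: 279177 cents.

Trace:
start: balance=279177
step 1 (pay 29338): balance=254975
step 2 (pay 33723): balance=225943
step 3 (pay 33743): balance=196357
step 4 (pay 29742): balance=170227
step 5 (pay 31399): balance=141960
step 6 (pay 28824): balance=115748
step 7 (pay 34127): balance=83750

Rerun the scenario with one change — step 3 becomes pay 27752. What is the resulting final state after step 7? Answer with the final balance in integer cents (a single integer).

(re-executing from step 3 with the substitution; state before step 3: balance=225943)
step 3 (pay 27752): balance=202348
step 4 (pay 29742): balance=176329
step 5 (pay 31399): balance=148174
step 6 (pay 28824): balance=122076
step 7 (pay 34127): balance=90195

90195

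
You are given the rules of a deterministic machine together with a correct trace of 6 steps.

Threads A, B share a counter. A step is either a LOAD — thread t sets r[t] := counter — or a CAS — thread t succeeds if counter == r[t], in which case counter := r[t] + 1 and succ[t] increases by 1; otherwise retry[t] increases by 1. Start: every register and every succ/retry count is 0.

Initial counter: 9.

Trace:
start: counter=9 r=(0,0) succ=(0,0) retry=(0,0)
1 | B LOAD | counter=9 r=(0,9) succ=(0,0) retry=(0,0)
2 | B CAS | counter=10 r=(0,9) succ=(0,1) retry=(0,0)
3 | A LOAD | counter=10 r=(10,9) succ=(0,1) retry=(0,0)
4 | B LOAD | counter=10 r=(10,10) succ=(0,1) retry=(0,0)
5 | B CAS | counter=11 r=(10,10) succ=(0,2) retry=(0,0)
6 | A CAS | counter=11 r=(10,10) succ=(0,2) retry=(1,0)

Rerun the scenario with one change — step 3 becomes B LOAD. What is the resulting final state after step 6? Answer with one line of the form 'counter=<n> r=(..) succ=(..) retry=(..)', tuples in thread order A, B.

(re-executing from step 3 with the substitution; state before step 3: counter=10 r=(0,9) succ=(0,1) retry=(0,0))
3 | B LOAD | counter=10 r=(0,10) succ=(0,1) retry=(0,0)
4 | B LOAD | counter=10 r=(0,10) succ=(0,1) retry=(0,0)
5 | B CAS | counter=11 r=(0,10) succ=(0,2) retry=(0,0)
6 | A CAS | counter=11 r=(0,10) succ=(0,2) retry=(1,0)

counter=11 r=(0,10) succ=(0,2) retry=(1,0)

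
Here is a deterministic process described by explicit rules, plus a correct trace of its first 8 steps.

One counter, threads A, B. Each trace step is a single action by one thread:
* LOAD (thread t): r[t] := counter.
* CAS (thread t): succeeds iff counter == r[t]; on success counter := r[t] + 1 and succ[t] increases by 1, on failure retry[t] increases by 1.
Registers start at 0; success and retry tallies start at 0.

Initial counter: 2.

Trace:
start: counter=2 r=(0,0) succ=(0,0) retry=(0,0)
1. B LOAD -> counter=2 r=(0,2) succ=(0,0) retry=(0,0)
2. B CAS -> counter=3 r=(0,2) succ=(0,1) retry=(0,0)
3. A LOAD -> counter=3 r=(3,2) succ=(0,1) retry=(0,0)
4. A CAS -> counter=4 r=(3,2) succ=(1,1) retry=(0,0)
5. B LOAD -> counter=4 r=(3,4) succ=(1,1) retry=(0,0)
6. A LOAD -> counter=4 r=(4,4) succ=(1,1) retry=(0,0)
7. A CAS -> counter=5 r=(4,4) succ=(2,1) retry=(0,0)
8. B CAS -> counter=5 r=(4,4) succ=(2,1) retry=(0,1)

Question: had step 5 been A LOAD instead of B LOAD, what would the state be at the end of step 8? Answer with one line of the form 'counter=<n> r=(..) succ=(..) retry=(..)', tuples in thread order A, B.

(re-executing from step 5 with the substitution; state before step 5: counter=4 r=(3,2) succ=(1,1) retry=(0,0))
5. A LOAD -> counter=4 r=(4,2) succ=(1,1) retry=(0,0)
6. A LOAD -> counter=4 r=(4,2) succ=(1,1) retry=(0,0)
7. A CAS -> counter=5 r=(4,2) succ=(2,1) retry=(0,0)
8. B CAS -> counter=5 r=(4,2) succ=(2,1) retry=(0,1)

counter=5 r=(4,2) succ=(2,1) retry=(0,1)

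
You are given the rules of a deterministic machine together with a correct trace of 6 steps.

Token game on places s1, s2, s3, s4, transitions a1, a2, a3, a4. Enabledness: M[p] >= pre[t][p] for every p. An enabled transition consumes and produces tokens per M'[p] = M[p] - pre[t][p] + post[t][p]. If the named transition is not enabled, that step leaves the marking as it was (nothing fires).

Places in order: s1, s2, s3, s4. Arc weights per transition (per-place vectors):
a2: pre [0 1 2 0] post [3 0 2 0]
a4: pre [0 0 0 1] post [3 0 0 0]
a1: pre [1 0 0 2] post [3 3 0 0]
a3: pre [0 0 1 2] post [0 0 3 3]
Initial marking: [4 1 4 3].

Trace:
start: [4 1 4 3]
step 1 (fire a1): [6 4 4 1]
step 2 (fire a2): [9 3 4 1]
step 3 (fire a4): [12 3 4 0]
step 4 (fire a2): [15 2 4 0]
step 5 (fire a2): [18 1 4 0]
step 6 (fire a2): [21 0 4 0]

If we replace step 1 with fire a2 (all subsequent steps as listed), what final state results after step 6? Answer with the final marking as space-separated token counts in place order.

10 0 4 2

(re-executing from step 1 with the substitution; state before step 1: [4 1 4 3])
step 1 (fire a2): [7 0 4 3]
step 2 (fire a2): [7 0 4 3]
step 3 (fire a4): [10 0 4 2]
step 4 (fire a2): [10 0 4 2]
step 5 (fire a2): [10 0 4 2]
step 6 (fire a2): [10 0 4 2]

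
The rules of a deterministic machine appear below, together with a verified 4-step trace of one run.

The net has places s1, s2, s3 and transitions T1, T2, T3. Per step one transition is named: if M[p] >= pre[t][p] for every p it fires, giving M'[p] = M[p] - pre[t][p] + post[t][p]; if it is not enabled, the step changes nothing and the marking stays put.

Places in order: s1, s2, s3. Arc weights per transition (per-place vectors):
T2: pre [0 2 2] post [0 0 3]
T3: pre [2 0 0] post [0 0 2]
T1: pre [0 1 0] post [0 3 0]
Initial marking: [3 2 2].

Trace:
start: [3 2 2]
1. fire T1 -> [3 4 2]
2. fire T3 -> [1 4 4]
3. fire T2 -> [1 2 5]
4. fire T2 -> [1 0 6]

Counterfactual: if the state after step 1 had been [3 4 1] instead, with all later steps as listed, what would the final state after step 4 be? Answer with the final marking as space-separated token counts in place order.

state after step 1 := [3 4 1]
2. fire T3 -> [1 4 3]
3. fire T2 -> [1 2 4]
4. fire T2 -> [1 0 5]

1 0 5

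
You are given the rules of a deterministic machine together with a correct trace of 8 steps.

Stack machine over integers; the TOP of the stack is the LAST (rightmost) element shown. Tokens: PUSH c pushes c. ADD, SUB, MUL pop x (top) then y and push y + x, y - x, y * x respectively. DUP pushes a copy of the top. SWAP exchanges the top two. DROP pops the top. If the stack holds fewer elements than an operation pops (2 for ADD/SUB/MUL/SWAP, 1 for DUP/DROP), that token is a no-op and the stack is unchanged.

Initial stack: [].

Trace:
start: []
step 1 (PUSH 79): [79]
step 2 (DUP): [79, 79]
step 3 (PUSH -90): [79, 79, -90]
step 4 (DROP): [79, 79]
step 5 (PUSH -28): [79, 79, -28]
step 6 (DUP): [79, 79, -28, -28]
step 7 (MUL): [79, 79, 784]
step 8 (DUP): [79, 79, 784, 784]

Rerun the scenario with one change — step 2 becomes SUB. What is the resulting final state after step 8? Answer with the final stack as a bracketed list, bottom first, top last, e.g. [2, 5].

(re-executing from step 2 with the substitution; state before step 2: [79])
step 2 (SUB): [79]
step 3 (PUSH -90): [79, -90]
step 4 (DROP): [79]
step 5 (PUSH -28): [79, -28]
step 6 (DUP): [79, -28, -28]
step 7 (MUL): [79, 784]
step 8 (DUP): [79, 784, 784]

[79, 784, 784]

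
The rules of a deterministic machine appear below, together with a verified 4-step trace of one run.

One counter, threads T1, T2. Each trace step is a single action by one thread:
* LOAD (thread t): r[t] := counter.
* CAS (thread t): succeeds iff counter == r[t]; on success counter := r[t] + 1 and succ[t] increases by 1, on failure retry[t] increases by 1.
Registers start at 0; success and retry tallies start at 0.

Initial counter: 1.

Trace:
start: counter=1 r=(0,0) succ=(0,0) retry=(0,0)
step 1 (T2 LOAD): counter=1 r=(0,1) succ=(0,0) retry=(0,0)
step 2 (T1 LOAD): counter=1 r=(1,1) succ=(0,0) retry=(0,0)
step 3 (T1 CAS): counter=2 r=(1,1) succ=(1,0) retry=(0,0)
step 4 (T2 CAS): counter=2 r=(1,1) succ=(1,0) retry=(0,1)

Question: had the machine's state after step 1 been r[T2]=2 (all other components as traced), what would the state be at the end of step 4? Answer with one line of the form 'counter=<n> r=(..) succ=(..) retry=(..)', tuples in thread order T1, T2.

counter=3 r=(1,2) succ=(1,1) retry=(0,0)

state after step 1 := counter=1 r=(0,2) succ=(0,0) retry=(0,0)
step 2 (T1 LOAD): counter=1 r=(1,2) succ=(0,0) retry=(0,0)
step 3 (T1 CAS): counter=2 r=(1,2) succ=(1,0) retry=(0,0)
step 4 (T2 CAS): counter=3 r=(1,2) succ=(1,1) retry=(0,0)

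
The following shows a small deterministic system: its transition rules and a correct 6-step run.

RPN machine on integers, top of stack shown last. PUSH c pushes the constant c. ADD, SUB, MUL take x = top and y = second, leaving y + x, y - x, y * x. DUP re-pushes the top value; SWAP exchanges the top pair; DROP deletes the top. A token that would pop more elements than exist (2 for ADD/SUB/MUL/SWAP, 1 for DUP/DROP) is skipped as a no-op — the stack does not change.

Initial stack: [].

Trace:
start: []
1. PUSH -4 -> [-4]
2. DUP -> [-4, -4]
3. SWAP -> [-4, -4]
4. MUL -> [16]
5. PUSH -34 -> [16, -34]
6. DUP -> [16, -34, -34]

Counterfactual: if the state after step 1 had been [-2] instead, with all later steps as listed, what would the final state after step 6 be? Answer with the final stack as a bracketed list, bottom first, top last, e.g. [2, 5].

[4, -34, -34]

state after step 1 := [-2]
2. DUP -> [-2, -2]
3. SWAP -> [-2, -2]
4. MUL -> [4]
5. PUSH -34 -> [4, -34]
6. DUP -> [4, -34, -34]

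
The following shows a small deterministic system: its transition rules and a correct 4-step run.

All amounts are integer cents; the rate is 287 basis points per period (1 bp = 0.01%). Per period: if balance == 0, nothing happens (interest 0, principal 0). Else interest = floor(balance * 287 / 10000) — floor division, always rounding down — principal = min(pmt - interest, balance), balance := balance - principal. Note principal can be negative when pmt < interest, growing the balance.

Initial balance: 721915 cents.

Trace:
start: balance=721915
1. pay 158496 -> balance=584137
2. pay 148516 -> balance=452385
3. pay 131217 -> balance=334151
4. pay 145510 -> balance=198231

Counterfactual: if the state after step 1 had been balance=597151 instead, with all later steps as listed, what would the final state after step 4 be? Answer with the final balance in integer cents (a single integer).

212398

state after step 1 := balance=597151
2. pay 148516 -> balance=465773
3. pay 131217 -> balance=347923
4. pay 145510 -> balance=212398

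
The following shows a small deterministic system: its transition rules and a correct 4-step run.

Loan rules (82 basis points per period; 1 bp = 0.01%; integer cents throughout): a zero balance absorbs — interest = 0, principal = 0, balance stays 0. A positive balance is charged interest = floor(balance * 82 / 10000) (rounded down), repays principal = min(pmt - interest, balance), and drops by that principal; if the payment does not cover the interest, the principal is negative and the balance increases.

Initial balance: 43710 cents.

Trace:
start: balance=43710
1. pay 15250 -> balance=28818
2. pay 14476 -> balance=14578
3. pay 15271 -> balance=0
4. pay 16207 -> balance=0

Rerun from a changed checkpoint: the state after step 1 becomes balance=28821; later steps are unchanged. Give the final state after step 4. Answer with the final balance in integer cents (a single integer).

0

state after step 1 := balance=28821
2. pay 14476 -> balance=14581
3. pay 15271 -> balance=0
4. pay 16207 -> balance=0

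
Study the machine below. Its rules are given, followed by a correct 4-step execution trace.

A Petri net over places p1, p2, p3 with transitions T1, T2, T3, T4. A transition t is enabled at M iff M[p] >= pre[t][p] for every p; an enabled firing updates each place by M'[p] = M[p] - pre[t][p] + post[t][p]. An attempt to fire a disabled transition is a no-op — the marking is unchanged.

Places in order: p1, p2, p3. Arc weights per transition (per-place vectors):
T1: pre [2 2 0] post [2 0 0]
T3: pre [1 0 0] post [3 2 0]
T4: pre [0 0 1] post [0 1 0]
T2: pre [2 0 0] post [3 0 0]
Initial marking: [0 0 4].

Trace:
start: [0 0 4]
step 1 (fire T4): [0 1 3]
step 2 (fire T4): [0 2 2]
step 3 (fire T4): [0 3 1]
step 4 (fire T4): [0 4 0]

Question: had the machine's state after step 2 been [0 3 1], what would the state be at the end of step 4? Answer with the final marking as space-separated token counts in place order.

0 4 0

state after step 2 := [0 3 1]
step 3 (fire T4): [0 4 0]
step 4 (fire T4): [0 4 0]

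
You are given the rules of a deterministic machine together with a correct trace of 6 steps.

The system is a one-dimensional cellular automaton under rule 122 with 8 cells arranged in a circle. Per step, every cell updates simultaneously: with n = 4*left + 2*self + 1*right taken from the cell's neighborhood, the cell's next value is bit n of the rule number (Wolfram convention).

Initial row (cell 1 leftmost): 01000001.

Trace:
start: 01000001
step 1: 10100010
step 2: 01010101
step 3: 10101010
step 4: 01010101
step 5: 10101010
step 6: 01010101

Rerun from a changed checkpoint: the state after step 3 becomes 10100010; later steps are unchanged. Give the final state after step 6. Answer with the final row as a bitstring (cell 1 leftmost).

01010101

state after step 3 := 10100010
step 4: 01010101
step 5: 10101010
step 6: 01010101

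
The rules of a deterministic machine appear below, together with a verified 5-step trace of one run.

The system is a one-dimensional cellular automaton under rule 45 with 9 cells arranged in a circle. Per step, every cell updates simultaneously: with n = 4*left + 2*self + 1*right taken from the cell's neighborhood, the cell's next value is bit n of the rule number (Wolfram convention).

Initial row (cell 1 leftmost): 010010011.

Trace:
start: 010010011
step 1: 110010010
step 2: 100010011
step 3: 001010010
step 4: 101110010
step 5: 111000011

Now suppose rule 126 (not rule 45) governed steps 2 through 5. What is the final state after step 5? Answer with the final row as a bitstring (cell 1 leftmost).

(re-executing steps 2..5 under rule 126; state before step 2: 110010010)
step 2: 111111111
step 3: 000000000
step 4: 000000000
step 5: 000000000

000000000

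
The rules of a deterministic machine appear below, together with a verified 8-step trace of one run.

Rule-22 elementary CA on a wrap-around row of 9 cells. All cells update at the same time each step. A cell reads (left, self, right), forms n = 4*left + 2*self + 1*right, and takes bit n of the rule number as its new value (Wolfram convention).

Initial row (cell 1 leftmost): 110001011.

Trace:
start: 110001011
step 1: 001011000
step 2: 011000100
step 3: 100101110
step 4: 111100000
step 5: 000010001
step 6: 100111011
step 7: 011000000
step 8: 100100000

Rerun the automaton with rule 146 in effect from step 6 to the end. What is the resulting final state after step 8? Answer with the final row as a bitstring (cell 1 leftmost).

100100000

(re-executing steps 6..8 under rule 146; state before step 6: 000010001)
step 6: 100101010
step 7: 011000000
step 8: 100100000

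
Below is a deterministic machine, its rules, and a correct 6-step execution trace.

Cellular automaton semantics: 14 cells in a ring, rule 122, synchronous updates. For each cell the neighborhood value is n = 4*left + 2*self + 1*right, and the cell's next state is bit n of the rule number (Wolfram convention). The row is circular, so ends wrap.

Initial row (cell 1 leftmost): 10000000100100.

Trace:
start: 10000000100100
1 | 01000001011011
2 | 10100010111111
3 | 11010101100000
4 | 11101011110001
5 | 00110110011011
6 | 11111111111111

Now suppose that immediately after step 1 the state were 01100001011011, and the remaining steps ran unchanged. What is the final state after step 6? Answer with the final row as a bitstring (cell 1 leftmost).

state after step 1 := 01100001011011
2 | 11110010111111
3 | 00011101100000
4 | 00110111110000
5 | 01111100011000
6 | 11000110111100

11000110111100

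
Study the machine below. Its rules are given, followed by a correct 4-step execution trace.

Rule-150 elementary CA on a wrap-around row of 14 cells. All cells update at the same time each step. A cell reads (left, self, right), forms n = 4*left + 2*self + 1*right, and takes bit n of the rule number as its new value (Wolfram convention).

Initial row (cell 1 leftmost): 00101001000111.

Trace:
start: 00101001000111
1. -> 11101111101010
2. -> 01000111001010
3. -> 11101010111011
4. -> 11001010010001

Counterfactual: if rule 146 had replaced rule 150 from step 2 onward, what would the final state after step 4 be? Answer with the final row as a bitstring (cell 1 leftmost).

(re-executing steps 2..4 under rule 146; state before step 2: 11101111101010)
2. -> 01000111000000
3. -> 10101010100000
4. -> 00000000010001

00000000010001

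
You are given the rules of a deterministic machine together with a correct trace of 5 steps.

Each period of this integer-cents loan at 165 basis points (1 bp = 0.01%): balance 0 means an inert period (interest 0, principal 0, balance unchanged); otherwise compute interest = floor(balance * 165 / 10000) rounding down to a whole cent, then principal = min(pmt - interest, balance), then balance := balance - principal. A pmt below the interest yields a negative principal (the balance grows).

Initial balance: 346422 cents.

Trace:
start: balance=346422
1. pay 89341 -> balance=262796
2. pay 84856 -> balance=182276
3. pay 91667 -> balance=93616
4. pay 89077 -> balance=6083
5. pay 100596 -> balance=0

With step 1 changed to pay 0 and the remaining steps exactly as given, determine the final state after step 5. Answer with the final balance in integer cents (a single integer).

972

(re-executing from step 1 with the substitution; state before step 1: balance=346422)
1. pay 0 -> balance=352137
2. pay 84856 -> balance=273091
3. pay 91667 -> balance=185930
4. pay 89077 -> balance=99920
5. pay 100596 -> balance=972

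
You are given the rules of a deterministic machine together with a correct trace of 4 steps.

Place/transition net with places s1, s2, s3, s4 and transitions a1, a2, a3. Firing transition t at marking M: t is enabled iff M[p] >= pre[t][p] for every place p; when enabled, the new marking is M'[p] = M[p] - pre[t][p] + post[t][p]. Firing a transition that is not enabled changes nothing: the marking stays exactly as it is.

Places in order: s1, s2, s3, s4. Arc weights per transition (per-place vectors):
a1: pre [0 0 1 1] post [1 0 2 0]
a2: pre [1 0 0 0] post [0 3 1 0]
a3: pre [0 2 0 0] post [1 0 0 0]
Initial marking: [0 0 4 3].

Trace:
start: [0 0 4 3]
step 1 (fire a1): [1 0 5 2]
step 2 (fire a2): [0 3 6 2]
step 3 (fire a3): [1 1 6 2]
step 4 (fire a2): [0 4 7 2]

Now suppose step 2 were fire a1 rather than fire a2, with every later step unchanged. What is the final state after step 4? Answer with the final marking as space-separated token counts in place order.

1 3 7 1

(re-executing from step 2 with the substitution; state before step 2: [1 0 5 2])
step 2 (fire a1): [2 0 6 1]
step 3 (fire a3): [2 0 6 1]
step 4 (fire a2): [1 3 7 1]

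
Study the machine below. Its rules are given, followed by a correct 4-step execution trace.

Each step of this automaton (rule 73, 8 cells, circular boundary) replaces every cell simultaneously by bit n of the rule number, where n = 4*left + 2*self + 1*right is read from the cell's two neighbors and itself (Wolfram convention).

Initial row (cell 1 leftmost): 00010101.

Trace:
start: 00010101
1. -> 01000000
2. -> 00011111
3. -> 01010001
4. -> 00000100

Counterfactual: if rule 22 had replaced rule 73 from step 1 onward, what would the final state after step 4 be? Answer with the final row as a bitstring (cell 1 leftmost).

00010001

(re-executing steps 1..4 under rule 22; state before step 1: 00010101)
1. -> 10110101
2. -> 00000100
3. -> 00001110
4. -> 00010001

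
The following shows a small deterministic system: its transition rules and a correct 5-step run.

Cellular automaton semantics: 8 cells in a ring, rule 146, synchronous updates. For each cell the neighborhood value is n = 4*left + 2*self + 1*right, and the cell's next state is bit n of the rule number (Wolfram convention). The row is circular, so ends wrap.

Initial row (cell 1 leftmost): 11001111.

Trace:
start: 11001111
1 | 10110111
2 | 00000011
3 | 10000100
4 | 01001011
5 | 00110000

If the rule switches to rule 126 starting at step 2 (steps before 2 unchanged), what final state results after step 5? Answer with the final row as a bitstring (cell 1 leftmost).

(re-executing steps 2..5 under rule 126; state before step 2: 10110111)
2 | 11111100
3 | 10000111
4 | 11001100
5 | 11111111

11111111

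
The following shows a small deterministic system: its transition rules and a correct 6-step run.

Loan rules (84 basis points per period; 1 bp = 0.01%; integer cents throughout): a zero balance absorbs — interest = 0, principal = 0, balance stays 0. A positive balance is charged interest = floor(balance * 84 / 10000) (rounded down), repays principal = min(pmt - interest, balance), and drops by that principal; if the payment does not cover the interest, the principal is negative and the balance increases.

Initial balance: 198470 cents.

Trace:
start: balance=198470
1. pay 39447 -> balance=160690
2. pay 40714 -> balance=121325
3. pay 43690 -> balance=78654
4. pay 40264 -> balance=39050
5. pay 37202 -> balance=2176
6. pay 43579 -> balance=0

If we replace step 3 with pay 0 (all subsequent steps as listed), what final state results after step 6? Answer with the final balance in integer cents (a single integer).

3415

(re-executing from step 3 with the substitution; state before step 3: balance=121325)
3. pay 0 -> balance=122344
4. pay 40264 -> balance=83107
5. pay 37202 -> balance=46603
6. pay 43579 -> balance=3415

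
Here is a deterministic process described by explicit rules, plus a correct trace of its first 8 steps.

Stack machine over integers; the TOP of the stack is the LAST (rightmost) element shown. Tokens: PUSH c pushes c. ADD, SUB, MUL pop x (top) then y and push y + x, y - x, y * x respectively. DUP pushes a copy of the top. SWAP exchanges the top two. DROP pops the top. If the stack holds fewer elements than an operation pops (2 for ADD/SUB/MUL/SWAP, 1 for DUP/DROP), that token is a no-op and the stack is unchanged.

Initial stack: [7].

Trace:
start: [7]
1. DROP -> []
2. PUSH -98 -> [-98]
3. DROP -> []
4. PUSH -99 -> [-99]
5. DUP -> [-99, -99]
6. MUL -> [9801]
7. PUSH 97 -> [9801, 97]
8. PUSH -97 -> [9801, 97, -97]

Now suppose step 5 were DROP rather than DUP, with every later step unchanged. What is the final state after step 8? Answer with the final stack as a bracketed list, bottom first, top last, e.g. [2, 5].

(re-executing from step 5 with the substitution; state before step 5: [-99])
5. DROP -> []
6. MUL -> []
7. PUSH 97 -> [97]
8. PUSH -97 -> [97, -97]

[97, -97]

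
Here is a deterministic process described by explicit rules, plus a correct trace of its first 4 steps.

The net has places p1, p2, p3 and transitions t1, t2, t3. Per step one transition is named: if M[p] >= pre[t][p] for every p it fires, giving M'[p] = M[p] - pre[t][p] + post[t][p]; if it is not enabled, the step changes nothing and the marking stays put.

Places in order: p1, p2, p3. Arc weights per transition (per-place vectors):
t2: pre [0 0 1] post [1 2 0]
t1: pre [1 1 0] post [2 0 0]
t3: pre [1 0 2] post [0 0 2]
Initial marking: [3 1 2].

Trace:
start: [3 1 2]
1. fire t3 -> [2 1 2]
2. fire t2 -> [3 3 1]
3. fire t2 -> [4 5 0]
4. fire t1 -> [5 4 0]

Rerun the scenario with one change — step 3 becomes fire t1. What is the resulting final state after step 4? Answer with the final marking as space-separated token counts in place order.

5 1 1

(re-executing from step 3 with the substitution; state before step 3: [3 3 1])
3. fire t1 -> [4 2 1]
4. fire t1 -> [5 1 1]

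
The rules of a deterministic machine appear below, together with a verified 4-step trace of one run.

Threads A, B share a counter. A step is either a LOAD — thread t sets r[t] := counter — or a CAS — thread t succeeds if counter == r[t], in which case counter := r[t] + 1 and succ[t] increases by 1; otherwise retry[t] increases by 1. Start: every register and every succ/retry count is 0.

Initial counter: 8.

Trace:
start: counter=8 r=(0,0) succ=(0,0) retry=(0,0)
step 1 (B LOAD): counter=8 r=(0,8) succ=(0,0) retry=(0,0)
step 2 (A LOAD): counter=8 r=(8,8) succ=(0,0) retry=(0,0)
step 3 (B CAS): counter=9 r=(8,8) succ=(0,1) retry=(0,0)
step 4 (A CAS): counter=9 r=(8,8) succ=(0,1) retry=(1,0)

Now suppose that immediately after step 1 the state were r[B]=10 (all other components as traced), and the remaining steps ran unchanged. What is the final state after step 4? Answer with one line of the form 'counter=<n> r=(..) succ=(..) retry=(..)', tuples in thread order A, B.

state after step 1 := counter=8 r=(0,10) succ=(0,0) retry=(0,0)
step 2 (A LOAD): counter=8 r=(8,10) succ=(0,0) retry=(0,0)
step 3 (B CAS): counter=8 r=(8,10) succ=(0,0) retry=(0,1)
step 4 (A CAS): counter=9 r=(8,10) succ=(1,0) retry=(0,1)

counter=9 r=(8,10) succ=(1,0) retry=(0,1)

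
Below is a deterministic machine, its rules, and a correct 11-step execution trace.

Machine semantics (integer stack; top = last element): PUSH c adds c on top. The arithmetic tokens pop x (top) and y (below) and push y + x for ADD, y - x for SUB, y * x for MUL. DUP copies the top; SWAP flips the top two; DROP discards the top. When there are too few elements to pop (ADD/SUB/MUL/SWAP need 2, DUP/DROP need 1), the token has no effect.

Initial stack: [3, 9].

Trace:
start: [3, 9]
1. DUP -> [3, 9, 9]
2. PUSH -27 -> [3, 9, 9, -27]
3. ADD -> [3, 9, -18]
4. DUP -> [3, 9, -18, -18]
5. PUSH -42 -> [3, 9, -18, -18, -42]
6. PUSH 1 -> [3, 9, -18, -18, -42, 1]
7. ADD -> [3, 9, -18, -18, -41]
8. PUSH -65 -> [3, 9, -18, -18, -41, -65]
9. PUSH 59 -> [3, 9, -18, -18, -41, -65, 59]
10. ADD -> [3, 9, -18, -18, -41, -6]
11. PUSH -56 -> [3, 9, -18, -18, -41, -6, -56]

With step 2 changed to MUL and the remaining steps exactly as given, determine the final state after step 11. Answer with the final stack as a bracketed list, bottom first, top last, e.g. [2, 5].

[84, 84, -41, -6, -56]

(re-executing from step 2 with the substitution; state before step 2: [3, 9, 9])
2. MUL -> [3, 81]
3. ADD -> [84]
4. DUP -> [84, 84]
5. PUSH -42 -> [84, 84, -42]
6. PUSH 1 -> [84, 84, -42, 1]
7. ADD -> [84, 84, -41]
8. PUSH -65 -> [84, 84, -41, -65]
9. PUSH 59 -> [84, 84, -41, -65, 59]
10. ADD -> [84, 84, -41, -6]
11. PUSH -56 -> [84, 84, -41, -6, -56]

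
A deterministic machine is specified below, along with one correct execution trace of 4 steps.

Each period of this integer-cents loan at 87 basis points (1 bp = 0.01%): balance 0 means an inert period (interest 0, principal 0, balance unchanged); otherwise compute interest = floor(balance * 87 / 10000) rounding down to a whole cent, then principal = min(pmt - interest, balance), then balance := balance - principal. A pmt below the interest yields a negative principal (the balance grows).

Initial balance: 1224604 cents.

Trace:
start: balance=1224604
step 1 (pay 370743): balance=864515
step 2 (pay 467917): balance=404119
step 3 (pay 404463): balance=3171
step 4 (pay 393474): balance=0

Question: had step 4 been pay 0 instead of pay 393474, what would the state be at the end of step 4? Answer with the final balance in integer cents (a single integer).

3198

(re-executing from step 4 with the substitution; state before step 4: balance=3171)
step 4 (pay 0): balance=3198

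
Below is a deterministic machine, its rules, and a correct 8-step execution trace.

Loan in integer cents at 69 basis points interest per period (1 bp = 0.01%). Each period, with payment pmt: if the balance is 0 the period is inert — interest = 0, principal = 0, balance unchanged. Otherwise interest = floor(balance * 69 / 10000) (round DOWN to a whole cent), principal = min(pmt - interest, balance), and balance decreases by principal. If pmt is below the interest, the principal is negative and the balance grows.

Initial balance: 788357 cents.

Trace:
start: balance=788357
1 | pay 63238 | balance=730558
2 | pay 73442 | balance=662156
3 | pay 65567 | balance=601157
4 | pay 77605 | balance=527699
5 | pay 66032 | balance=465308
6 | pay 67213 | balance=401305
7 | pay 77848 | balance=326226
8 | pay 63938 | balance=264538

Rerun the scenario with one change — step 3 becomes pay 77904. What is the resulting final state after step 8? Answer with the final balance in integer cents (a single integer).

251770

(re-executing from step 3 with the substitution; state before step 3: balance=662156)
3 | pay 77904 | balance=588820
4 | pay 77605 | balance=515277
5 | pay 66032 | balance=452800
6 | pay 67213 | balance=388711
7 | pay 77848 | balance=313545
8 | pay 63938 | balance=251770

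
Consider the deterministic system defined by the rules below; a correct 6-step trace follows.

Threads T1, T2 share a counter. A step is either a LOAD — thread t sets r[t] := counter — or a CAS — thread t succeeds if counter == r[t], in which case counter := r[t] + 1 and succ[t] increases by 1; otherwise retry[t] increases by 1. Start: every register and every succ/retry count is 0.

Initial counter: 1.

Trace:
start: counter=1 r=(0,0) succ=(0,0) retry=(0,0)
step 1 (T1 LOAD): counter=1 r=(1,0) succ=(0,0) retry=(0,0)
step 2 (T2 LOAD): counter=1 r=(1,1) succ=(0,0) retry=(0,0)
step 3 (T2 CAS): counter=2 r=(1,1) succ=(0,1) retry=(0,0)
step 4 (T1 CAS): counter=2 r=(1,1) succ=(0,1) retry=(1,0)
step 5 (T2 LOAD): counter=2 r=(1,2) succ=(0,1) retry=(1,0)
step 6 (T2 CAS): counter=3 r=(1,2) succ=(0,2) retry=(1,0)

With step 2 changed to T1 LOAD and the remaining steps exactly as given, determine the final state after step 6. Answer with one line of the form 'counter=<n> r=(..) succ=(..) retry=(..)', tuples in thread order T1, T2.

counter=3 r=(1,2) succ=(1,1) retry=(0,1)

(re-executing from step 2 with the substitution; state before step 2: counter=1 r=(1,0) succ=(0,0) retry=(0,0))
step 2 (T1 LOAD): counter=1 r=(1,0) succ=(0,0) retry=(0,0)
step 3 (T2 CAS): counter=1 r=(1,0) succ=(0,0) retry=(0,1)
step 4 (T1 CAS): counter=2 r=(1,0) succ=(1,0) retry=(0,1)
step 5 (T2 LOAD): counter=2 r=(1,2) succ=(1,0) retry=(0,1)
step 6 (T2 CAS): counter=3 r=(1,2) succ=(1,1) retry=(0,1)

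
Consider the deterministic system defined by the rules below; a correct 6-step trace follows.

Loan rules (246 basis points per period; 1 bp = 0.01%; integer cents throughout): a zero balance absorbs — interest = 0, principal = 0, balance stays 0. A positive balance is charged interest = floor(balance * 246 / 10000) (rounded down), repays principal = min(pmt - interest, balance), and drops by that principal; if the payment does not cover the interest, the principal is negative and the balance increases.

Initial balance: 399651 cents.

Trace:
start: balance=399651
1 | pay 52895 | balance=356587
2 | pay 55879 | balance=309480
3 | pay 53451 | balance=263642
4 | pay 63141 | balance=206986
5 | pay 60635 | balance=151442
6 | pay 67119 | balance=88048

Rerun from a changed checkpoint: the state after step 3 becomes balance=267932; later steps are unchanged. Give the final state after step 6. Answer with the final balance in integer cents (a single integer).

92663

state after step 3 := balance=267932
4 | pay 63141 | balance=211382
5 | pay 60635 | balance=155946
6 | pay 67119 | balance=92663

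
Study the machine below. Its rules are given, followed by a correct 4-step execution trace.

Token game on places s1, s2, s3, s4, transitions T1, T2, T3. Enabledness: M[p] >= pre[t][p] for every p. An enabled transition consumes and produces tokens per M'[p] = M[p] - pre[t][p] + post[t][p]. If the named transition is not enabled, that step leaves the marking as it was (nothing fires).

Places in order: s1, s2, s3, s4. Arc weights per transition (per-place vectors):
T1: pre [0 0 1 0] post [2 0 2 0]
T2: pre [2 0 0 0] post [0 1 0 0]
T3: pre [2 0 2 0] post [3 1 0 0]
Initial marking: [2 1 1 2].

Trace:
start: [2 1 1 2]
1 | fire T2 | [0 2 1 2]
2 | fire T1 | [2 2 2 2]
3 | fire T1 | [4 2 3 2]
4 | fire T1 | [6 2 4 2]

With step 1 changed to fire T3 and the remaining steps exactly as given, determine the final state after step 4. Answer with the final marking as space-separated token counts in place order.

8 1 4 2

(re-executing from step 1 with the substitution; state before step 1: [2 1 1 2])
1 | fire T3 | [2 1 1 2]
2 | fire T1 | [4 1 2 2]
3 | fire T1 | [6 1 3 2]
4 | fire T1 | [8 1 4 2]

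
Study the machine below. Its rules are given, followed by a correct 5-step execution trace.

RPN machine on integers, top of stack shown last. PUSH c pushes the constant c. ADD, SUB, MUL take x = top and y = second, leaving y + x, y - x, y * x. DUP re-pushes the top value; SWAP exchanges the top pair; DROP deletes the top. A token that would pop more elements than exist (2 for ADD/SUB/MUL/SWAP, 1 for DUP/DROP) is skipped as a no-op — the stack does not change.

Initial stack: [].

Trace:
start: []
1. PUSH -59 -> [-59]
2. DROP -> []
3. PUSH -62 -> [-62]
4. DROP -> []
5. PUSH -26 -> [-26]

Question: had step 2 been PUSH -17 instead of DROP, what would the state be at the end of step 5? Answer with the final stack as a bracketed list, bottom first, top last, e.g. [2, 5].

(re-executing from step 2 with the substitution; state before step 2: [-59])
2. PUSH -17 -> [-59, -17]
3. PUSH -62 -> [-59, -17, -62]
4. DROP -> [-59, -17]
5. PUSH -26 -> [-59, -17, -26]

[-59, -17, -26]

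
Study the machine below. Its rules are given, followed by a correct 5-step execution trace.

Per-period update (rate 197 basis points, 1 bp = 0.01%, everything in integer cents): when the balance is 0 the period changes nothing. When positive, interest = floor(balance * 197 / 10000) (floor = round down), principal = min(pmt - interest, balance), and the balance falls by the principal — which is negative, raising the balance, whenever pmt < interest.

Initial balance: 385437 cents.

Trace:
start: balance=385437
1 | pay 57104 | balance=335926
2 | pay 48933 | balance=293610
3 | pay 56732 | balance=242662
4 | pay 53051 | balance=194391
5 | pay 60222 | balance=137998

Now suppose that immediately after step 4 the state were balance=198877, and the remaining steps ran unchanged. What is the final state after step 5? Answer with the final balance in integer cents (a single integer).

142572

state after step 4 := balance=198877
5 | pay 60222 | balance=142572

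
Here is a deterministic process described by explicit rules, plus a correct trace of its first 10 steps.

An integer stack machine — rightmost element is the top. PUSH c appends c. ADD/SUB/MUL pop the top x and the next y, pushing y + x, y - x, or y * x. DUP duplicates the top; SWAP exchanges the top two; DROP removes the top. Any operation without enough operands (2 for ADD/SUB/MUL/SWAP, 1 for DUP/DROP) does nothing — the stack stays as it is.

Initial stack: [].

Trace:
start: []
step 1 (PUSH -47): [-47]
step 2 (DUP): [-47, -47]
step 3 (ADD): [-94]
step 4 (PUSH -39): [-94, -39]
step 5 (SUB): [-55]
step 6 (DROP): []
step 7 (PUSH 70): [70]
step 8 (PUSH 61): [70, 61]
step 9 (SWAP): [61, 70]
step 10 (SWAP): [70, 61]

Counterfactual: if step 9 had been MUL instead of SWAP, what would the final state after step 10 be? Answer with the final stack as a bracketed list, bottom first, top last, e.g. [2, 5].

(re-executing from step 9 with the substitution; state before step 9: [70, 61])
step 9 (MUL): [4270]
step 10 (SWAP): [4270]

[4270]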